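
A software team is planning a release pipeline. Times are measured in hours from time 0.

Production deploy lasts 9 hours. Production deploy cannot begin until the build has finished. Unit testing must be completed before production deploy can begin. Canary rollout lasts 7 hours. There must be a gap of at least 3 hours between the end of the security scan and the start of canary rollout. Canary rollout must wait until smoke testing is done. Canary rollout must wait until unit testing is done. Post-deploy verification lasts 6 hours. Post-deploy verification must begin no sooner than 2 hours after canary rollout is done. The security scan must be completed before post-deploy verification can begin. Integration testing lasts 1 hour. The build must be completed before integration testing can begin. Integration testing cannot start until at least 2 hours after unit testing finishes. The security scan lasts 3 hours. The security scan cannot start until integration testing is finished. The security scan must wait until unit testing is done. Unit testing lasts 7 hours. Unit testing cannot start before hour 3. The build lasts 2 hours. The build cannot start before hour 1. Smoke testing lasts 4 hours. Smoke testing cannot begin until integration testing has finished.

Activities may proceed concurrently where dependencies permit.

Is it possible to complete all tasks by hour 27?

After its own release at hour 3, unit testing can start at hour 3 and finishes at hour 10.
The build waits on its own release at hour 1, so it starts at hour 1 and finishes at 1 + 2 = hour 3.
Production deploy cannot start until the build (finishes hour 3); unit testing (finishes hour 10). The controlling bound is hour 10, so production deploy finishes at 10 + 9 = hour 19.
For integration testing: the build (finishes hour 3); unit testing (finishes hour 10, plus 2-hour gap → hour 12). Taking the maximum gives a start of hour 12, and it finishes at 12 + 1 = hour 13.
Smoke testing cannot begin until integration testing (finishes hour 13). It runs from hour 13 to 13 + 4 = hour 17.
The security scan has to wait for integration testing (finishes hour 13); unit testing (finishes hour 10). The latest of these is hour 13, so the security scan runs hour 13 to 13 + 3 = hour 16.
For canary rollout: the security scan (finishes hour 16, plus 3-hour gap → hour 19); smoke testing (finishes hour 17); unit testing (finishes hour 10). Taking the maximum gives a start of hour 19, and it finishes at 19 + 7 = hour 26.
Post-deploy verification has to wait for canary rollout (finishes hour 26, plus 2-hour gap → hour 28); the security scan (finishes hour 16). The latest of these is hour 28, so post-deploy verification runs hour 28 to 28 + 6 = hour 34.
The earliest everything can be done is hour 34, which is after the deadline of 27, so it is not possible.

No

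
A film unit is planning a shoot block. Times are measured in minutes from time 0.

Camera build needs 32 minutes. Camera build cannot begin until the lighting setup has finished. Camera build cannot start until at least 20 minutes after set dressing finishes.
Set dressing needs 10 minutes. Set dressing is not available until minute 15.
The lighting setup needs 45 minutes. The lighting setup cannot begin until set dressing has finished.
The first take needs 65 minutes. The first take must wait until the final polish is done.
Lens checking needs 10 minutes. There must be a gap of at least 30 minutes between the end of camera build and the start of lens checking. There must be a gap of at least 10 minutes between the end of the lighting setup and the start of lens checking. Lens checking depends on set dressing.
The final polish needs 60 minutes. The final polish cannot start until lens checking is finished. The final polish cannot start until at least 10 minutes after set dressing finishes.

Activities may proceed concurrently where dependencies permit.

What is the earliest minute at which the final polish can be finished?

Set dressing waits on its own release at minute 15, so it starts at minute 15 and finishes at 15 + 10 = minute 25.
The lighting setup cannot begin until set dressing (finishes minute 25). It runs from minute 25 to 25 + 45 = minute 70.
Camera build needs all of the lighting setup (finishes minute 70); set dressing (finishes minute 25, plus 20-minute gap → minute 45). That puts its earliest start at minute 70; it finishes at 70 + 32 = minute 102.
Lens checking needs all of camera build (finishes minute 102, plus 30-minute gap → minute 132); the lighting setup (finishes minute 70, plus 10-minute gap → minute 80); set dressing (finishes minute 25). That puts its earliest start at minute 132; it finishes at 132 + 10 = minute 142.
The final polish needs all of lens checking (finishes minute 142); set dressing (finishes minute 25, plus 10-minute gap → minute 35). That puts its earliest start at minute 142; it finishes at 142 + 60 = minute 202.

202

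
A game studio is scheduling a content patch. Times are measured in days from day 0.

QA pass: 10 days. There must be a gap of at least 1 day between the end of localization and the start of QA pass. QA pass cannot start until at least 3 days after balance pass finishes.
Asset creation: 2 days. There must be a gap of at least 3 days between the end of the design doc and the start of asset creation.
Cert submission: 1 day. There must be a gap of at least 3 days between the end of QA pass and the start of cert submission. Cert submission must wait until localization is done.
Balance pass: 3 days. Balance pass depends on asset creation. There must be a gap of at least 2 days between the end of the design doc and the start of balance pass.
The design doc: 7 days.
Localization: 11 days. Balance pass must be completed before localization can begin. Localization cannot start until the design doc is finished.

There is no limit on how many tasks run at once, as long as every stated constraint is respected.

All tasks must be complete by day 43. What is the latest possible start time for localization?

17

Cert submission has no dependents, so it just needs to finish by day 43. Starting by 43 − 1 = day 42 achieves that.
Since cert submission (must start by day 42, minus 3-day gap → day 39) depends on it, QA pass must finish by day 39. Backing off its 10-day duration gives a latest start of day 29.
Localization must finish in time for QA pass (must start by day 29, minus 1-day gap → day 28); cert submission (must start by day 42). The tightest is day 28, so localization must start by 28 − 11 = day 17.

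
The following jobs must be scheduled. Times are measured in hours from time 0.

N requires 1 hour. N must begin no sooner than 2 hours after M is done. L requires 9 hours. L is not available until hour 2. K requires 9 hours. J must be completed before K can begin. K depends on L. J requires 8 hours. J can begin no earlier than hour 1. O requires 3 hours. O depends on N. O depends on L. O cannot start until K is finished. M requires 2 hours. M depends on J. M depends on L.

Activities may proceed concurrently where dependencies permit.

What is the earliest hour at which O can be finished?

23

After its own release at hour 2, L can start at hour 2 and finishes at hour 11.
J cannot begin until its own release at hour 1. It runs from hour 1 to 1 + 8 = hour 9.
For M: J (finishes hour 9); L (finishes hour 11). Taking the maximum gives a start of hour 11, and it finishes at 11 + 2 = hour 13.
After M (finishes hour 13, plus 2-hour gap → hour 15), N can start at hour 15 and finishes at hour 16.
K cannot start until J (finishes hour 9); L (finishes hour 11). The controlling bound is hour 11, so K finishes at 11 + 9 = hour 20.
For O: N (finishes hour 16); L (finishes hour 11); K (finishes hour 20). Taking the maximum gives a start of hour 20, and it finishes at 20 + 3 = hour 23.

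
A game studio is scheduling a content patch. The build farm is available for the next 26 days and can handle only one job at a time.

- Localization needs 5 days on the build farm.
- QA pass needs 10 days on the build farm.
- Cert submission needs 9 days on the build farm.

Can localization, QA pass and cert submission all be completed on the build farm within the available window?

Running back to back, the jobs need 5 + 10 + 9 = 24 days on the build farm.
Since 24 ≤ 26, they fit within the window.

Yes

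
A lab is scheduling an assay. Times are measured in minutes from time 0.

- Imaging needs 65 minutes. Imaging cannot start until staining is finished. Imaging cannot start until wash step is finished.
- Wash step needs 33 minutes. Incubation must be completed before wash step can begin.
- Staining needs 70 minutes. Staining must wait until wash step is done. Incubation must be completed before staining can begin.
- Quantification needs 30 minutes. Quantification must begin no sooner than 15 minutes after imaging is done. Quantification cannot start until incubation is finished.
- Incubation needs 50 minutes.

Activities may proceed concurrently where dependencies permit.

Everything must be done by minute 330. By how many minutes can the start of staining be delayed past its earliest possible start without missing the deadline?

Incubation can start immediately at minute 0; it finishes at minute 50.
Wash step cannot begin until incubation (finishes minute 50). It runs from minute 50 to 50 + 33 = minute 83.
For staining: wash step (finishes minute 83); incubation (finishes minute 50). Taking the maximum gives a start of minute 83, and it finishes at 83 + 70 = minute 153.

Working backward from the deadline:
Quantification has no dependents, so it just needs to finish by minute 330. Starting by 330 − 30 = minute 300 achieves that.
Since quantification (must start by minute 300, minus 15-minute gap → minute 285) depends on it, imaging must finish by minute 285. Backing off its 65-minute duration gives a latest start of minute 220.
Staining must finish before imaging (must start by minute 220). With a 70-minute duration, staining must start by 220 − 70 = minute 150.
So staining can start as early as minute 83 and as late as minute 150, giving 150 − 83 = 67 minutes of slack.

67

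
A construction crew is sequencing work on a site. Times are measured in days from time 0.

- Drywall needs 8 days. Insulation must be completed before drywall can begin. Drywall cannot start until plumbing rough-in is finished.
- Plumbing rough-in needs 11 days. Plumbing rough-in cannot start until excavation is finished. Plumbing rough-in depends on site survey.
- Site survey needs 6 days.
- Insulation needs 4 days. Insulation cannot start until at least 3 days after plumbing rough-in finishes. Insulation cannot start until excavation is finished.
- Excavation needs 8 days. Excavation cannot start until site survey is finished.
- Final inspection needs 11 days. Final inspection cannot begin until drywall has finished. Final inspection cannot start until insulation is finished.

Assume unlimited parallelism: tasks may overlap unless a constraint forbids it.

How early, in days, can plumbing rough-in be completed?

Site survey can start immediately at day 0; it finishes at day 6.
After site survey (finishes day 6), excavation can start at day 6 and finishes at day 14.
Plumbing rough-in cannot start until excavation (finishes day 14); site survey (finishes day 6). The controlling bound is day 14, so plumbing rough-in finishes at 14 + 11 = day 25.

25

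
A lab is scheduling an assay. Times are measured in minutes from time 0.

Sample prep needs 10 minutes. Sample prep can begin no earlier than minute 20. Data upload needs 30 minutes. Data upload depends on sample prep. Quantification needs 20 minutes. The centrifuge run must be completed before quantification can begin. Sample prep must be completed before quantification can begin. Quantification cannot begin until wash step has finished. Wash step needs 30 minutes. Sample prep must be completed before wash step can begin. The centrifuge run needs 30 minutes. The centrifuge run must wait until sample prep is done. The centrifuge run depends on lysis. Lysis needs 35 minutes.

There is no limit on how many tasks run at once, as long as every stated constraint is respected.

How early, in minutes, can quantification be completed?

85

Lysis has no prerequisites, so it starts at minute 0 and finishes at minute 35.
After its own release at minute 20, sample prep can start at minute 20 and finishes at minute 30.
Wash step waits on sample prep (finishes minute 30), so it starts at minute 30 and finishes at 30 + 30 = minute 60.
The centrifuge run needs all of sample prep (finishes minute 30); lysis (finishes minute 35). That puts its earliest start at minute 35; it finishes at 35 + 30 = minute 65.
For quantification: the centrifuge run (finishes minute 65); sample prep (finishes minute 30); wash step (finishes minute 60). Taking the maximum gives a start of minute 65, and it finishes at 65 + 20 = minute 85.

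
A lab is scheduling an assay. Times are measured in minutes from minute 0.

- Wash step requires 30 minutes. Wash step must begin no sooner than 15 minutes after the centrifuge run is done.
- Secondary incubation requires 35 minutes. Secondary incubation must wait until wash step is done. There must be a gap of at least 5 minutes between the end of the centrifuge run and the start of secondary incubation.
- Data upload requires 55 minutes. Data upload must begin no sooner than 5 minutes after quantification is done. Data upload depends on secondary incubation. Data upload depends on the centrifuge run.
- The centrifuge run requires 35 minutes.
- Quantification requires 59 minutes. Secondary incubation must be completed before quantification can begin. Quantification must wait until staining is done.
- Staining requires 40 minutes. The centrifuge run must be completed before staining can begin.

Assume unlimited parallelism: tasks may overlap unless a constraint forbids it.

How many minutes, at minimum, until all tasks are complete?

Nothing blocks the centrifuge run, so it runs from minute 0 to minute 35.
After the centrifuge run (finishes minute 35), staining can start at minute 35 and finishes at minute 75.
Wash step cannot begin until the centrifuge run (finishes minute 35, plus 15-minute gap → minute 50). It runs from minute 50 to 50 + 30 = minute 80.
For secondary incubation: wash step (finishes minute 80); the centrifuge run (finishes minute 35, plus 5-minute gap → minute 40). Taking the maximum gives a start of minute 80, and it finishes at 80 + 35 = minute 115.
For quantification: secondary incubation (finishes minute 115); staining (finishes minute 75). Taking the maximum gives a start of minute 115, and it finishes at 115 + 59 = minute 174.
Data upload has to wait for quantification (finishes minute 174, plus 5-minute gap → minute 179); secondary incubation (finishes minute 115); the centrifuge run (finishes minute 35). The latest of these is minute 179, so data upload runs minute 179 to 179 + 55 = minute 234.
All tasks are finished once the last one completes. Finish times: The centrifuge run at 35, Wash step at 80, Staining at 75, Secondary incubation at 115, Quantification at 174, Data upload at 234. The latest is minute 234.

234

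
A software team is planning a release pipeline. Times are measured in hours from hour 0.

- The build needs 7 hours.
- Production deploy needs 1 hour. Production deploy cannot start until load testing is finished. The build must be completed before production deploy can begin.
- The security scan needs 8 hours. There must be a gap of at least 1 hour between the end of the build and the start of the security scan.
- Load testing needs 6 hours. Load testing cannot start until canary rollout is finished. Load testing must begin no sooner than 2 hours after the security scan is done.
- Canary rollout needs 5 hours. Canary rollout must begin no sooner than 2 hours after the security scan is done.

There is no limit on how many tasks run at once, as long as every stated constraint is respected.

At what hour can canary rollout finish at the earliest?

23

The build has no prerequisites, so it starts at hour 0 and finishes at hour 7.
After the build (finishes hour 7, plus 1-hour gap → hour 8), the security scan can start at hour 8 and finishes at hour 16.
Canary rollout cannot begin until the security scan (finishes hour 16, plus 2-hour gap → hour 18). It runs from hour 18 to 18 + 5 = hour 23.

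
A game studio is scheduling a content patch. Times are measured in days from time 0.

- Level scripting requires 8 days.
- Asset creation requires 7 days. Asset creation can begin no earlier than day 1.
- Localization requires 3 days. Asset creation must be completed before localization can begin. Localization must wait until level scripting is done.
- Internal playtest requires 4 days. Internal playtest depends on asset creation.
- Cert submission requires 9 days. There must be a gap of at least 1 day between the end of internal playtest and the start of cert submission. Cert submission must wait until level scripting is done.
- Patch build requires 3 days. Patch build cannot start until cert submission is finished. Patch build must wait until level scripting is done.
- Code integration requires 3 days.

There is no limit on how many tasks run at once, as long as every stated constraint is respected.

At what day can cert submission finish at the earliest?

22

Level scripting has no prerequisites, so it starts at day 0 and finishes at day 8.
Asset creation cannot begin until its own release at day 1. It runs from day 1 to 1 + 7 = day 8.
After asset creation (finishes day 8), internal playtest can start at day 8 and finishes at day 12.
For cert submission: internal playtest (finishes day 12, plus 1-day gap → day 13); level scripting (finishes day 8). Taking the maximum gives a start of day 13, and it finishes at 13 + 9 = day 22.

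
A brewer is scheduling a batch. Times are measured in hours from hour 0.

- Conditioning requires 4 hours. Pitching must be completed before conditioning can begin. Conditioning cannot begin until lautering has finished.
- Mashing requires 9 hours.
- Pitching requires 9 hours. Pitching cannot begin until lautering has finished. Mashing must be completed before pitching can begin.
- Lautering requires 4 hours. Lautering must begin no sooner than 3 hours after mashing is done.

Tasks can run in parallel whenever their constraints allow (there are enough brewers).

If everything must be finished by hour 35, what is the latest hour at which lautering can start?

18

Nothing follows conditioning; the deadline of hour 35 is its only limit. It must start by 35 − 4 = hour 31.
Pitching feeds into conditioning (must start by hour 31); so pitching must finish by hour 31 and therefore start by hour 22.
Lautering feeds pitching (must start by hour 22); conditioning (must start by hour 31). Taking the minimum, lautering must finish by hour 22 and start by 22 − 4 = hour 18.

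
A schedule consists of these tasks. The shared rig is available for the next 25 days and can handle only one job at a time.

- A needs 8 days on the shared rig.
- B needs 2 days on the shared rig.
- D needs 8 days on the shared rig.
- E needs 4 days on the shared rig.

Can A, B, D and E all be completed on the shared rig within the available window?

Running back to back, the jobs need 8 + 2 + 8 + 4 = 22 days on the shared rig.
Since 22 ≤ 25, they fit within the window.

Yes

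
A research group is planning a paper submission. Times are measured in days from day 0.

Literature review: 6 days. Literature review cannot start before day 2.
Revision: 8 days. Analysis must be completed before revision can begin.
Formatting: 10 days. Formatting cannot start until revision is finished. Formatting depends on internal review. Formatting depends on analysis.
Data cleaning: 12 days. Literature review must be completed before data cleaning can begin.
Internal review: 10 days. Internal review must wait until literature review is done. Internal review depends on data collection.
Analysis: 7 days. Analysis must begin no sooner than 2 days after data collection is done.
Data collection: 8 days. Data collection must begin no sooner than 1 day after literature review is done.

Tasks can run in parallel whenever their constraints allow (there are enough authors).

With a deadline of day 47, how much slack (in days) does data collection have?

Literature review cannot begin until its own release at day 2. It runs from day 2 to 2 + 6 = day 8.
Data collection cannot begin until literature review (finishes day 8, plus 1-day gap → day 9). It runs from day 9 to 9 + 8 = day 17.

Working backward from the deadline:
To finish by day 47, formatting (duration 10) must start no later than day 37.
Revision feeds into formatting (must start by day 37); so revision must finish by day 37 and therefore start by day 29.
Analysis has several dependents: revision (must start by day 29); formatting (must start by day 37). The earliest of those limits is day 29, so analysis must start by 29 − 7 = day 22.
Internal review has to be done before formatting (must start by day 37). That means finishing by day 37, i.e. starting by 37 − 10 = day 27.
For data collection: analysis (must start by day 22, minus 2-day gap → day 20); internal review (must start by day 27). The most restrictive is day 20; with an 8-day duration, data collection must start by day 12.
So data collection can start as early as day 9 and as late as day 12, giving 12 − 9 = 3 days of slack.

3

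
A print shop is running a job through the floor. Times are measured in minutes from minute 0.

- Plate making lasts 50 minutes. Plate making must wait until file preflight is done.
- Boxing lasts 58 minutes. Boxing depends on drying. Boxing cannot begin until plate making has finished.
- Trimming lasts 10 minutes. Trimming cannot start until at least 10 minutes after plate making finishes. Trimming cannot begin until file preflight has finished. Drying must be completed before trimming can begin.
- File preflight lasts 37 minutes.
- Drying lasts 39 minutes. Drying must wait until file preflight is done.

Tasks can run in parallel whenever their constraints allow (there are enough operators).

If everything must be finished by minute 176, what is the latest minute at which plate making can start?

To finish by minute 176, trimming (duration 10) must start no later than minute 166.
To finish by minute 176, boxing (duration 58) must start no later than minute 118.
Plate making has several dependents: trimming (must start by minute 166, minus 10-minute gap → minute 156); boxing (must start by minute 118). The earliest of those limits is minute 118, so plate making must start by 118 − 50 = minute 68.

68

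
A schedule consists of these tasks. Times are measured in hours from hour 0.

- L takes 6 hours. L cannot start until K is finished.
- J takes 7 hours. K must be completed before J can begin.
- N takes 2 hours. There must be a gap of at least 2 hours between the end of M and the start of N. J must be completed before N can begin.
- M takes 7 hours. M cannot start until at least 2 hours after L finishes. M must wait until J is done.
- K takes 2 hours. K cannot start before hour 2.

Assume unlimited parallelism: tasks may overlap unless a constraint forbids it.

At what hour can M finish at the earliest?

K waits on its own release at hour 2, so it starts at hour 2 and finishes at 2 + 2 = hour 4.
L waits on K (finishes hour 4), so it starts at hour 4 and finishes at 4 + 6 = hour 10.
After K (finishes hour 4), J can start at hour 4 and finishes at hour 11.
M needs all of L (finishes hour 10, plus 2-hour gap → hour 12); J (finishes hour 11). That puts its earliest start at hour 12; it finishes at 12 + 7 = hour 19.

19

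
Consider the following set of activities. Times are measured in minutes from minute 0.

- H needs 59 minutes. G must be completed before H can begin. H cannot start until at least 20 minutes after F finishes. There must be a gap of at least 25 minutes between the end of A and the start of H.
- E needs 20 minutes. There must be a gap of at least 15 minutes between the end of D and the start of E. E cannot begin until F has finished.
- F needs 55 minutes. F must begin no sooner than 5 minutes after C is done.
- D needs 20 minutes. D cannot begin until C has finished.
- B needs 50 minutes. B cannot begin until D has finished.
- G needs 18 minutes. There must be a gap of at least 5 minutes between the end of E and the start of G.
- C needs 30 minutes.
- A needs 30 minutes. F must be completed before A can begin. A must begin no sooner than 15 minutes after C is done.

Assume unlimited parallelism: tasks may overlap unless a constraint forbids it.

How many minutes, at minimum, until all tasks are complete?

C can start immediately at minute 0; it finishes at minute 30.
F cannot begin until C (finishes minute 30, plus 5-minute gap → minute 35). It runs from minute 35 to 35 + 55 = minute 90.
For A: F (finishes minute 90); C (finishes minute 30, plus 15-minute gap → minute 45). Taking the maximum gives a start of minute 90, and it finishes at 90 + 30 = minute 120.
D cannot begin until C (finishes minute 30). It runs from minute 30 to 30 + 20 = minute 50.
For E: D (finishes minute 50, plus 15-minute gap → minute 65); F (finishes minute 90). Taking the maximum gives a start of minute 90, and it finishes at 90 + 20 = minute 110.
After E (finishes minute 110, plus 5-minute gap → minute 115), G can start at minute 115 and finishes at minute 133.
For H: G (finishes minute 133); F (finishes minute 90, plus 20-minute gap → minute 110); A (finishes minute 120, plus 25-minute gap → minute 145). Taking the maximum gives a start of minute 145, and it finishes at 145 + 59 = minute 204.
B cannot begin until D (finishes minute 50). It runs from minute 50 to 50 + 50 = minute 100.
All tasks are finished once the last one completes. Finish times: A at 120, B at 100, C at 30, D at 50, E at 110, F at 90, G at 133, H at 204. The latest is minute 204.

204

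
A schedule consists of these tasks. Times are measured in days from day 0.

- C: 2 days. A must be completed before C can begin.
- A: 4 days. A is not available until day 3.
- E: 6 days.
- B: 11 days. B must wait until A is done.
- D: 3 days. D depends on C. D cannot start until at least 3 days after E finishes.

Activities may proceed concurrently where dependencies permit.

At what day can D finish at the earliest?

Nothing blocks E, so it runs from day 0 to day 6.
A waits on its own release at day 3, so it starts at day 3 and finishes at 3 + 4 = day 7.
C cannot begin until A (finishes day 7). It runs from day 7 to 7 + 2 = day 9.
D needs all of C (finishes day 9); E (finishes day 6, plus 3-day gap → day 9). That puts its earliest start at day 9; it finishes at 9 + 3 = day 12.

12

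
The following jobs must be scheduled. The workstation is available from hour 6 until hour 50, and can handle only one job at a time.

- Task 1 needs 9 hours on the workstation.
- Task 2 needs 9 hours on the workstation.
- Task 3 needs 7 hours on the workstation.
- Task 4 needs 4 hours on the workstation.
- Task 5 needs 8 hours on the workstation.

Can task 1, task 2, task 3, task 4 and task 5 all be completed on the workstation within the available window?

Yes

The workstation window is 50 − 6 = 44 hours.
Running back to back, the jobs need 9 + 9 + 7 + 4 + 8 = 37 hours on the workstation.
Since 37 ≤ 44, they fit within the window.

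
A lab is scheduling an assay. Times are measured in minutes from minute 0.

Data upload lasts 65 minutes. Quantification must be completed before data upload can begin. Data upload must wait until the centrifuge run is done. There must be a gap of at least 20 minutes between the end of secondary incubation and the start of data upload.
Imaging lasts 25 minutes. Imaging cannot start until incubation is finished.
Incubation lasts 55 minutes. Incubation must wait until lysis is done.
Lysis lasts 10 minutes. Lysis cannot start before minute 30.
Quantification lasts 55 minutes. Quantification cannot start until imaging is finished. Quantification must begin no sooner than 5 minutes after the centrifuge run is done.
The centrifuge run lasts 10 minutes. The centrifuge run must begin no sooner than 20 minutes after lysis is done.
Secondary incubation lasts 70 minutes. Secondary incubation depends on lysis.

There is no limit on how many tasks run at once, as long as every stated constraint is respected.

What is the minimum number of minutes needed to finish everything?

240

After its own release at minute 30, lysis can start at minute 30 and finishes at minute 40.
After lysis (finishes minute 40), secondary incubation can start at minute 40 and finishes at minute 110.
The centrifuge run waits on lysis (finishes minute 40, plus 20-minute gap → minute 60), so it starts at minute 60 and finishes at 60 + 10 = minute 70.
Incubation waits on lysis (finishes minute 40), so it starts at minute 40 and finishes at 40 + 55 = minute 95.
After incubation (finishes minute 95), imaging can start at minute 95 and finishes at minute 120.
Quantification cannot start until imaging (finishes minute 120); the centrifuge run (finishes minute 70, plus 5-minute gap → minute 75). The controlling bound is minute 120, so quantification finishes at 120 + 55 = minute 175.
For data upload: quantification (finishes minute 175); the centrifuge run (finishes minute 70); secondary incubation (finishes minute 110, plus 20-minute gap → minute 130). Taking the maximum gives a start of minute 175, and it finishes at 175 + 65 = minute 240.
All tasks are finished once the last one completes. Finish times: Lysis at 40, Incubation at 95, The centrifuge run at 70, Secondary incubation at 110, Imaging at 120, Quantification at 175, Data upload at 240. The latest is minute 240.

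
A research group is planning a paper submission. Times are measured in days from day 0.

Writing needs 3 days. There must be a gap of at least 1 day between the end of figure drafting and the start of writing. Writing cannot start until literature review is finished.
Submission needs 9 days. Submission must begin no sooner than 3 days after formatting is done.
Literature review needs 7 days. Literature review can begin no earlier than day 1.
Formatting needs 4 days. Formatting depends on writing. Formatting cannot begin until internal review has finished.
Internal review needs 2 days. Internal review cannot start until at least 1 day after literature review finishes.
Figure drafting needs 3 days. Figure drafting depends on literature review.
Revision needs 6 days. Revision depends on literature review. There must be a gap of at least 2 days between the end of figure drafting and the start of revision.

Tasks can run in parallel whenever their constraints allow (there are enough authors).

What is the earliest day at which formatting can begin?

Literature review cannot begin until its own release at day 1. It runs from day 1 to 1 + 7 = day 8.
After literature review (finishes day 8, plus 1-day gap → day 9), internal review can start at day 9 and finishes at day 11.
After literature review (finishes day 8), figure drafting can start at day 8 and finishes at day 11.
Writing has to wait for figure drafting (finishes day 11, plus 1-day gap → day 12); literature review (finishes day 8). The latest of these is day 12, so writing runs day 12 to 12 + 3 = day 15.
Formatting waits on writing (finishes day 15); internal review (finishes day 11). The latest of these is day 15, which is the earliest formatting can start.

15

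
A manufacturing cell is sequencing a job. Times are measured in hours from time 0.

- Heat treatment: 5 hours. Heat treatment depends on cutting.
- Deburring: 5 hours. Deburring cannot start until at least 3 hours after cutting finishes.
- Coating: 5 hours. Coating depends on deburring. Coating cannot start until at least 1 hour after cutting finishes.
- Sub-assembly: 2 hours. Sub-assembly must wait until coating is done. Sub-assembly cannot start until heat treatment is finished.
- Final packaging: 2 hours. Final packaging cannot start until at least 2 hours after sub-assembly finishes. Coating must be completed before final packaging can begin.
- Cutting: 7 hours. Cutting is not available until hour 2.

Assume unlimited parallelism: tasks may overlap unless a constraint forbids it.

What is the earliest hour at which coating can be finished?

22

Cutting cannot begin until its own release at hour 2. It runs from hour 2 to 2 + 7 = hour 9.
After cutting (finishes hour 9, plus 3-hour gap → hour 12), deburring can start at hour 12 and finishes at hour 17.
For coating: deburring (finishes hour 17); cutting (finishes hour 9, plus 1-hour gap → hour 10). Taking the maximum gives a start of hour 17, and it finishes at 17 + 5 = hour 22.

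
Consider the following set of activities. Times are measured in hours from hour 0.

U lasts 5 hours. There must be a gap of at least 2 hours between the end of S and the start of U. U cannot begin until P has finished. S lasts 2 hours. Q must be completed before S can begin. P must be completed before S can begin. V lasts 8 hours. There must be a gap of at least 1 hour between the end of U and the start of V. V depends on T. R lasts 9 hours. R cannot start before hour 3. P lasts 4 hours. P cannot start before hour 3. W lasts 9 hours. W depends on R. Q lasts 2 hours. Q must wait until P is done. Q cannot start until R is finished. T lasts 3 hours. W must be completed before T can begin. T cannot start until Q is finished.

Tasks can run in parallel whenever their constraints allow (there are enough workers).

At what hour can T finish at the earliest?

After its own release at hour 3, R can start at hour 3 and finishes at hour 12.
W waits on R (finishes hour 12), so it starts at hour 12 and finishes at 12 + 9 = hour 21.
P cannot begin until its own release at hour 3. It runs from hour 3 to 3 + 4 = hour 7.
Q needs all of P (finishes hour 7); R (finishes hour 12). That puts its earliest start at hour 12; it finishes at 12 + 2 = hour 14.
For T: W (finishes hour 21); Q (finishes hour 14). Taking the maximum gives a start of hour 21, and it finishes at 21 + 3 = hour 24.

24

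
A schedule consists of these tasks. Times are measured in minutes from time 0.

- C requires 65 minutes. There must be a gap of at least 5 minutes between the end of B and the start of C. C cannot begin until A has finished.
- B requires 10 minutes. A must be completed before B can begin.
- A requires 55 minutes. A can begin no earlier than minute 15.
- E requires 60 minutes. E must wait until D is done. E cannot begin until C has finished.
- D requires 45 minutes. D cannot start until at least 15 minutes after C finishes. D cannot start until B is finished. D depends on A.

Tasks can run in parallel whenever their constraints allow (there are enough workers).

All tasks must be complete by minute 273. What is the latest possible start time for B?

73

To finish by minute 273, E (duration 60) must start no later than minute 213.
D feeds into E (must start by minute 213); so D must finish by minute 213 and therefore start by minute 168.
C must finish in time for D (must start by minute 168, minus 15-minute gap → minute 153); E (must start by minute 213). The tightest is minute 153, so C must start by 153 − 65 = minute 88.
B feeds C (must start by minute 88, minus 5-minute gap → minute 83); D (must start by minute 168). Taking the minimum, B must finish by minute 83 and start by 83 − 10 = minute 73.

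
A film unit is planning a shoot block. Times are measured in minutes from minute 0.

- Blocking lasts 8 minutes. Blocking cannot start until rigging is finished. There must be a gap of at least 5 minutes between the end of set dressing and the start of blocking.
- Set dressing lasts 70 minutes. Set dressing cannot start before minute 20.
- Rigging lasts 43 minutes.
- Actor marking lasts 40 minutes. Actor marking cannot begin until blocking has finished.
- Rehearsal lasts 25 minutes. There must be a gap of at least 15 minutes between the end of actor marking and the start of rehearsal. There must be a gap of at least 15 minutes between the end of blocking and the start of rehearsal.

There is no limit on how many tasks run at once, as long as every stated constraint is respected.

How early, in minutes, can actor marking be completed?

Set dressing waits on its own release at minute 20, so it starts at minute 20 and finishes at 20 + 70 = minute 90.
Rigging has no prerequisites, so it starts at minute 0 and finishes at minute 43.
Blocking cannot start until rigging (finishes minute 43); set dressing (finishes minute 90, plus 5-minute gap → minute 95). The controlling bound is minute 95, so blocking finishes at 95 + 8 = minute 103.
Actor marking waits on blocking (finishes minute 103), so it starts at minute 103 and finishes at 103 + 40 = minute 143.

143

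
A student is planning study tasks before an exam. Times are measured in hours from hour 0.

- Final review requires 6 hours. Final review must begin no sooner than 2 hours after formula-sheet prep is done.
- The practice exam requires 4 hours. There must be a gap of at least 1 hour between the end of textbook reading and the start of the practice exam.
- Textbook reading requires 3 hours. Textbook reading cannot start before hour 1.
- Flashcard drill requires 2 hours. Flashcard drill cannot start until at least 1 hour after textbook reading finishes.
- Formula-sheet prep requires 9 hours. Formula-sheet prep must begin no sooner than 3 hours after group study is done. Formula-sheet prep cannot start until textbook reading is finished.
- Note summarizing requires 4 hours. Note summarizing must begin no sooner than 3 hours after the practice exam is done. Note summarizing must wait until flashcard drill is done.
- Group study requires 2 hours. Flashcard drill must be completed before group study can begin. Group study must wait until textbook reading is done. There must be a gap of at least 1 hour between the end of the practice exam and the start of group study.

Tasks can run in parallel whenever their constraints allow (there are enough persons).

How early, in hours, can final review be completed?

32

After its own release at hour 1, textbook reading can start at hour 1 and finishes at hour 4.
The practice exam cannot begin until textbook reading (finishes hour 4, plus 1-hour gap → hour 5). It runs from hour 5 to 5 + 4 = hour 9.
Flashcard drill waits on textbook reading (finishes hour 4, plus 1-hour gap → hour 5), so it starts at hour 5 and finishes at 5 + 2 = hour 7.
Group study has to wait for flashcard drill (finishes hour 7); textbook reading (finishes hour 4); the practice exam (finishes hour 9, plus 1-hour gap → hour 10). The latest of these is hour 10, so group study runs hour 10 to 10 + 2 = hour 12.
Formula-sheet prep has to wait for group study (finishes hour 12, plus 3-hour gap → hour 15); textbook reading (finishes hour 4). The latest of these is hour 15, so formula-sheet prep runs hour 15 to 15 + 9 = hour 24.
Final review waits on formula-sheet prep (finishes hour 24, plus 2-hour gap → hour 26), so it starts at hour 26 and finishes at 26 + 6 = hour 32.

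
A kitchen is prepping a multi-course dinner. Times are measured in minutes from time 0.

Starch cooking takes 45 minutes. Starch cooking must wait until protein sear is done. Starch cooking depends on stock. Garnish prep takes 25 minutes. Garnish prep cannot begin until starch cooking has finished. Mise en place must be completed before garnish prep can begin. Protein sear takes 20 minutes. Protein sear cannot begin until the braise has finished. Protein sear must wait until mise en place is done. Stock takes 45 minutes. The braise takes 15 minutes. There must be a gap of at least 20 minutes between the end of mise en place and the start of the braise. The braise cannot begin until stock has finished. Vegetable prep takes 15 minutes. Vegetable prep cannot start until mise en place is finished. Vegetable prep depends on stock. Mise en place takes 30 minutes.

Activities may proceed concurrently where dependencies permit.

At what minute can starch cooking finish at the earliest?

130

Stock has no prerequisites, so it starts at minute 0 and finishes at minute 45.
Mise en place has no prerequisites, so it starts at minute 0 and finishes at minute 30.
For the braise: mise en place (finishes minute 30, plus 20-minute gap → minute 50); stock (finishes minute 45). Taking the maximum gives a start of minute 50, and it finishes at 50 + 15 = minute 65.
Protein sear has to wait for the braise (finishes minute 65); mise en place (finishes minute 30). The latest of these is minute 65, so protein sear runs minute 65 to 65 + 20 = minute 85.
For starch cooking: protein sear (finishes minute 85); stock (finishes minute 45). Taking the maximum gives a start of minute 85, and it finishes at 85 + 45 = minute 130.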